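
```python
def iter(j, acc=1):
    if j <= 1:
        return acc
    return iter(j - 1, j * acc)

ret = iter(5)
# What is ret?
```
Call trace:
iter(j=5, acc=1)
  iter(j=4, acc=5)
    iter(j=3, acc=20)
      iter(j=2, acc=60)
        iter(j=1, acc=120)
        -> return 120
      -> return 120
    -> return 120
  -> return 120
-> return 120

Final answer: 120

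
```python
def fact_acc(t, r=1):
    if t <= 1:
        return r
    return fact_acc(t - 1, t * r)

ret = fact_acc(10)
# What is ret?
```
Call trace:
fact_acc(t=10, r=1)
  fact_acc(t=9, r=10)
    fact_acc(t=8, r=90)
      fact_acc(t=7, r=720)
        fact_acc(t=6, r=5040)
          fact_acc(t=5, r=30240)
            fact_acc(t=4, r=151200)
              fact_acc(t=3, r=604800)
                fact_acc(t=2, r=1814400)
                  fact_acc(t=1, r=3628800)
                  -> return 3628800
                -> return 3628800
              -> return 3628800
            -> return 3628800
          -> return 3628800
        -> return 3628800
      -> return 3628800
    -> return 3628800
  -> return 3628800
-> return 3628800

Final answer: 3628800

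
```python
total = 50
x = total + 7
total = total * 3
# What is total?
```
Trace:
  total=50
  total=50, x=57
  total=150, x=57

Final answer: 150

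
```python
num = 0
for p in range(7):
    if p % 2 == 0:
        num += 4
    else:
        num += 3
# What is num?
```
Trace:
  num=0
  num=4, p=0
  num=7, p=1
  num=11, p=2
  num=14, p=3
  num=18, p=4
  num=21, p=5
  num=25, p=6

Final answer: 25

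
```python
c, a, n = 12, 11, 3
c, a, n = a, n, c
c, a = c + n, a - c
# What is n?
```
Trace:
  c=12, a=11, n=3
  c=11, a=3, n=12
  c=23, a=-8, n=12

Final answer: 12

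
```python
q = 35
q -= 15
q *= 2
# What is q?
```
Trace:
  q=35
  q=20
  q=40

Final answer: 40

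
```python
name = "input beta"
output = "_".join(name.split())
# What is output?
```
Trace:
  name='input beta'
  name='input beta', output='input_beta'

Final answer: 'input_beta'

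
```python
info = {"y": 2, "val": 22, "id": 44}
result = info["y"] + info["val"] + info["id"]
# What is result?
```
Trace:
  info={'y': 2, 'val': 22, 'id': 44}
  info={'y': 2, 'val': 22, 'id': 44}, result=68

Final answer: 68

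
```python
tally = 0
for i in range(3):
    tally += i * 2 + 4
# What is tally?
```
Trace:
  tally=0
  tally=4, i=0
  tally=10, i=1
  tally=18, i=2

Final answer: 18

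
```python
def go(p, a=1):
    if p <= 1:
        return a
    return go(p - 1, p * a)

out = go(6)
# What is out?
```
Call trace:
go(p=6, a=1)
  go(p=5, a=6)
    go(p=4, a=30)
      go(p=3, a=120)
        go(p=2, a=360)
          go(p=1, a=720)
          -> return 720
        -> return 720
      -> return 720
    -> return 720
  -> return 720
-> return 720

Final answer: 720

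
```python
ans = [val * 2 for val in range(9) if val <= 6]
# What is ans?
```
Trace:
  val=0
  val=1
  val=2
  val=3
  val=4
  val=5
  val=6
  val=7
  val=8
  ans=[0, 2, 4, 6, 8, 10, 12]

Final answer: [0, 2, 4, 6, 8, 10, 12]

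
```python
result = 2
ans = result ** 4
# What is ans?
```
Trace:
  result=2
  result=2, ans=16

Final answer: 16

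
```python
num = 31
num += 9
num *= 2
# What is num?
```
Trace:
  num=31
  num=40
  num=80

Final answer: 80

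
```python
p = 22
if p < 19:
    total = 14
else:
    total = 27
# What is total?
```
Trace:
  p=22
  p=22, total=27

Final answer: 27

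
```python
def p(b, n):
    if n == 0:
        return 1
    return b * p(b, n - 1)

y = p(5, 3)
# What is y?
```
Call trace:
p(b=5, n=3)
  p(b=5, n=2)
    p(b=5, n=1)
      p(b=5, n=0)
      -> return 1
    -> return 5
  -> return 25
-> return 125

Final answer: 125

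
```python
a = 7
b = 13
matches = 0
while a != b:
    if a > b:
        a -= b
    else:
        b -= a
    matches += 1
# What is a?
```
Trace:
  a=7
  a=7, b=13
  a=7, b=13, matches=0
  a=7, b=6, matches=1
  a=1, b=6, matches=2
  a=1, b=5, matches=3
  a=1, b=4, matches=4
  a=1, b=3, matches=5
  a=1, b=2, matches=6
  a=1, b=1, matches=7

Final answer: 1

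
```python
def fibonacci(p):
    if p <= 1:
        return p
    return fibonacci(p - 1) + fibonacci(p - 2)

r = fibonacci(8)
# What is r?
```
Call trace (a repeated sub-call is expanded the first time; later identical calls just restate its return value):
fibonacci(p=8)
  fibonacci(p=7)
    fibonacci(p=6)
      fibonacci(p=5)
        fibonacci(p=4)
          fibonacci(p=3)
            fibonacci(p=2)
              fibonacci(p=1)
              -> return 1
              fibonacci(p=0)
              -> return 0
            -> return 1
            fibonacci(p=1)
            -> return 1
          -> return 2
          fibonacci(p=2) -> return 1  (same call as traced above)
        -> return 3
        fibonacci(p=3) -> return 2  (same call as traced above)
      -> return 5
      fibonacci(p=4) -> return 3  (same call as traced above)
    -> return 8
    fibonacci(p=5) -> return 5  (same call as traced above)
  -> return 13
  fibonacci(p=6) -> return 8  (same call as traced above)
-> return 21

Final answer: 21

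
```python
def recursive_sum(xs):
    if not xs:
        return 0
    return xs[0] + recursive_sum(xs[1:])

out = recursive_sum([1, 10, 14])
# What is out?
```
Call trace:
recursive_sum(xs=[1, 10, 14])
  recursive_sum(xs=[10, 14])
    recursive_sum(xs=[14])
      recursive_sum(xs=[])
      -> return 0
    -> return 14
  -> return 24
-> return 25

Final answer: 25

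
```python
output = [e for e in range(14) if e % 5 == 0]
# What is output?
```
Trace:
  e=0
  e=1
  e=2
  e=3
  e=4
  e=5
  e=6
  e=7
  e=8
  e=9
  e=10
  e=11
  e=12
  e=13
  output=[0, 5, 10]

Final answer: [0, 5, 10]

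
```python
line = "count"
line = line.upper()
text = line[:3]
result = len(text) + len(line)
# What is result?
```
Trace:
  line='count'
  line='COUNT'
  line='COUNT', text='COU'
  line='COUNT', text='COU', result=8

Final answer: 8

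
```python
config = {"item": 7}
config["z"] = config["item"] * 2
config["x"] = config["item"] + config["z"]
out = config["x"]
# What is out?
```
Trace:
  config={'item': 7}
  config={'item': 7, 'z': 14}
  config={'item': 7, 'z': 14, 'x': 21}
  config={'item': 7, 'z': 14, 'x': 21}, out=21

Final answer: 21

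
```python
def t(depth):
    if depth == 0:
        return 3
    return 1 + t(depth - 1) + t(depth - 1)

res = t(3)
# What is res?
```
Call trace (a repeated sub-call is expanded the first time; later identical calls just restate its return value):
t(depth=3)
  t(depth=2)
    t(depth=1)
      t(depth=0)
      -> return 3
      t(depth=0)
      -> return 3
    -> return 7
    t(depth=1) -> return 7  (same call as traced above)
  -> return 15
  t(depth=2) -> return 15  (same call as traced above)
-> return 31

Final answer: 31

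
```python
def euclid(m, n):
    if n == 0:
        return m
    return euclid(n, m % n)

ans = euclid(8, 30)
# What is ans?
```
Call trace:
euclid(m=8, n=30)
  euclid(m=30, n=8)
    euclid(m=8, n=6)
      euclid(m=6, n=2)
        euclid(m=2, n=0)
        -> return 2
      -> return 2
    -> return 2
  -> return 2
-> return 2

Final answer: 2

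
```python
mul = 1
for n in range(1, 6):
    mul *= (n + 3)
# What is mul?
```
Trace:
  mul=1
  mul=4, n=1
  mul=20, n=2
  mul=120, n=3
  mul=840, n=4
  mul=6720, n=5

Final answer: 6720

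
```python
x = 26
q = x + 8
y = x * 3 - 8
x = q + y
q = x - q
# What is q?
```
Trace:
  x=26
  x=26, q=34
  x=26, q=34, y=70
  x=104, q=34, y=70
  x=104, q=70, y=70

Final answer: 70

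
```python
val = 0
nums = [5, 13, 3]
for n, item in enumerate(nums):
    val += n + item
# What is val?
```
Trace:
  val=0
  val=5, n=0, item=5
  val=19, n=1, item=13
  val=24, n=2, item=3

Final answer: 24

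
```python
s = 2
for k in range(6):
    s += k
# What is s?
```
Trace:
  s=2
  s=2, k=0
  s=3, k=1
  s=5, k=2
  s=8, k=3
  s=12, k=4
  s=17, k=5

Final answer: 17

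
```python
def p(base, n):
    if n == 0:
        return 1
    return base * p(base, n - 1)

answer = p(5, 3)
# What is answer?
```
Call trace:
p(base=5, n=3)
  p(base=5, n=2)
    p(base=5, n=1)
      p(base=5, n=0)
      -> return 1
    -> return 5
  -> return 25
-> return 125

Final answer: 125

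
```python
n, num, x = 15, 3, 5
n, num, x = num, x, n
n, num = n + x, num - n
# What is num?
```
Trace:
  n=15, num=3, x=5
  n=3, num=5, x=15
  n=18, num=2, x=15

Final answer: 2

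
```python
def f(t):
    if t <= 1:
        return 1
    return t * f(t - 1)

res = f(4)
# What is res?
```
Call trace:
f(t=4)
  f(t=3)
    f(t=2)
      f(t=1)
      -> return 1
    -> return 2
  -> return 6
-> return 24

Final answer: 24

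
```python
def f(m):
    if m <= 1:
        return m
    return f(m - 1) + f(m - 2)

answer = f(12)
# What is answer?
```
Call trace (a repeated sub-call is expanded the first time; later identical calls just restate its return value):
f(m=12)
  f(m=11)
    f(m=10)
      f(m=9)
        f(m=8)
          f(m=7)
            f(m=6)
              f(m=5)
                f(m=4)
                  f(m=3)
                    f(m=2)
                      f(m=1)
                      -> return 1
                      f(m=0)
                      -> return 0
                    -> return 1
                    f(m=1)
                    -> return 1
                  -> return 2
                  f(m=2) -> return 1  (same call as traced above)
                -> return 3
                f(m=3) -> return 2  (same call as traced above)
              -> return 5
              f(m=4) -> return 3  (same call as traced above)
            -> return 8
            f(m=5) -> return 5  (same call as traced above)
          -> return 13
          f(m=6) -> return 8  (same call as traced above)
        -> return 21
        f(m=7) -> return 13  (same call as traced above)
      -> return 34
      f(m=8) -> return 21  (same call as traced above)
    -> return 55
    f(m=9) -> return 34  (same call as traced above)
  -> return 89
  f(m=10) -> return 55  (same call as traced above)
-> return 144

Final answer: 144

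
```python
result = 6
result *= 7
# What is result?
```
Trace:
  result=6
  result=42

Final answer: 42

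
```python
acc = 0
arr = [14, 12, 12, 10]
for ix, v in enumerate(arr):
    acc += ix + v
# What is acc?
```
Trace:
  acc=0
  acc=14, ix=0, v=14
  acc=27, ix=1, v=12
  acc=41, ix=2, v=12
  acc=54, ix=3, v=10

Final answer: 54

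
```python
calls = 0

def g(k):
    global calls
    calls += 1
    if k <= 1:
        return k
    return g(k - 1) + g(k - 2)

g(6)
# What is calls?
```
Call trace (a repeated sub-call is expanded the first time; later identical calls just restate its return value):
g(k=6)
  g(k=5)
    g(k=4)
      g(k=3)
        g(k=2)
          g(k=1)
          -> return 1
          g(k=0)
          -> return 0
        -> return 1
        g(k=1)
        -> return 1
      -> return 2
      g(k=2) -> return 1  (same call as traced above)
    -> return 3
    g(k=3) -> return 2  (same call as traced above)
  -> return 5
  g(k=4) -> return 3  (same call as traced above)
-> return 8

calls is incremented once per call, so count the calls in each subtree. Let C(k) = number of calls made by g(k).
C(0) = C(1) = 1 (base case, no recursion); C(k) = 1 + C(k - 1) + C(k - 2) otherwise.
C(2) = 1 + C(1) + C(0) = 1 + 1 + 1 = 3
C(3) = 1 + C(2) + C(1) = 1 + 3 + 1 = 5
C(4) = 1 + C(3) + C(2) = 1 + 5 + 3 = 9
C(5) = 1 + C(4) + C(3) = 1 + 9 + 5 = 15
C(6) = 1 + C(5) + C(4) = 1 + 15 + 9 = 25
calls = C(6) = 25

Final answer: 25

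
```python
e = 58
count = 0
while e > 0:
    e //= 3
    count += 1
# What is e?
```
Trace:
  e=58
  e=58, count=0
  e=19, count=1
  e=6, count=2
  e=2, count=3
  e=0, count=4

Final answer: 0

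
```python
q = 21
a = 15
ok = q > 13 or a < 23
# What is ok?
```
Trace:
  q=21
  q=21, a=15
  q=21, a=15, ok=True

Final answer: True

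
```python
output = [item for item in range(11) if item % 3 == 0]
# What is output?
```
Trace:
  item=0
  item=1
  item=2
  item=3
  item=4
  item=5
  item=6
  item=7
  item=8
  item=9
  item=10
  output=[0, 3, 6, 9]

Final answer: [0, 3, 6, 9]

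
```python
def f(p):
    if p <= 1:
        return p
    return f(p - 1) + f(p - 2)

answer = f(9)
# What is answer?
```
Call trace (a repeated sub-call is expanded the first time; later identical calls just restate its return value):
f(p=9)
  f(p=8)
    f(p=7)
      f(p=6)
        f(p=5)
          f(p=4)
            f(p=3)
              f(p=2)
                f(p=1)
                -> return 1
                f(p=0)
                -> return 0
              -> return 1
              f(p=1)
              -> return 1
            -> return 2
            f(p=2) -> return 1  (same call as traced above)
          -> return 3
          f(p=3) -> return 2  (same call as traced above)
        -> return 5
        f(p=4) -> return 3  (same call as traced above)
      -> return 8
      f(p=5) -> return 5  (same call as traced above)
    -> return 13
    f(p=6) -> return 8  (same call as traced above)
  -> return 21
  f(p=7) -> return 13  (same call as traced above)
-> return 34

Final answer: 34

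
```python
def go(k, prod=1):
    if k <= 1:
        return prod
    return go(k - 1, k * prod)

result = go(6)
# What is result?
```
Call trace:
go(k=6, prod=1)
  go(k=5, prod=6)
    go(k=4, prod=30)
      go(k=3, prod=120)
        go(k=2, prod=360)
          go(k=1, prod=720)
          -> return 720
        -> return 720
      -> return 720
    -> return 720
  -> return 720
-> return 720

Final answer: 720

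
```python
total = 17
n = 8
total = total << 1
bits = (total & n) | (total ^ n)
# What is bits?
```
Trace:
  total=17
  total=17, n=8
  total=34, n=8
  total=34, n=8, bits=42

Final answer: 42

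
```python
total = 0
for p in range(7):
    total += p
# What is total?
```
Trace:
  total=0
  total=0, p=0
  total=1, p=1
  total=3, p=2
  total=6, p=3
  total=10, p=4
  total=15, p=5
  total=21, p=6

Final answer: 21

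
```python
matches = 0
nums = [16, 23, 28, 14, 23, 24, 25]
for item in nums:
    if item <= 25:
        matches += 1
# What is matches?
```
Trace:
  matches=0
  matches=1, item=16
  matches=2, item=23
  matches=2, item=28
  matches=3, item=14
  matches=4, item=23
  matches=5, item=24
  matches=6, item=25

Final answer: 6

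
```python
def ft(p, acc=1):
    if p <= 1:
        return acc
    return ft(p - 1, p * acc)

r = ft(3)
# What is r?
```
Call trace:
ft(p=3, acc=1)
  ft(p=2, acc=3)
    ft(p=1, acc=6)
    -> return 6
  -> return 6
-> return 6

Final answer: 6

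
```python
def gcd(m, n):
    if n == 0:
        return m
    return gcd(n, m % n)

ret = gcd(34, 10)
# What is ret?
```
Call trace:
gcd(m=34, n=10)
  gcd(m=10, n=4)
    gcd(m=4, n=2)
      gcd(m=2, n=0)
      -> return 2
    -> return 2
  -> return 2
-> return 2

Final answer: 2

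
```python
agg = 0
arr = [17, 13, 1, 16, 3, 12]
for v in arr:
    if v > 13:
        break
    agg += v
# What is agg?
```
Trace:
  agg=0
  agg=0, v=17

Final answer: 0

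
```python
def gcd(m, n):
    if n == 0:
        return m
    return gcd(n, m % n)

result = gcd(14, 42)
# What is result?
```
Call trace:
gcd(m=14, n=42)
  gcd(m=42, n=14)
    gcd(m=14, n=0)
    -> return 14
  -> return 14
-> return 14

Final answer: 14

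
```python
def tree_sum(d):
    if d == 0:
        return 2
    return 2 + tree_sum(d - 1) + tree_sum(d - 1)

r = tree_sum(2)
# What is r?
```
Call trace (a repeated sub-call is expanded the first time; later identical calls just restate its return value):
tree_sum(d=2)
  tree_sum(d=1)
    tree_sum(d=0)
    -> return 2
    tree_sum(d=0)
    -> return 2
  -> return 6
  tree_sum(d=1) -> return 6  (same call as traced above)
-> return 14

Final answer: 14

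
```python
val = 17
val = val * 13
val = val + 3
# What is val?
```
Trace:
  val=17
  val=221
  val=224

Final answer: 224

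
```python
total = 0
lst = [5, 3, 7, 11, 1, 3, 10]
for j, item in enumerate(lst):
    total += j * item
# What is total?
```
Trace:
  total=0
  total=0, j=0, item=5
  total=3, j=1, item=3
  total=17, j=2, item=7
  total=50, j=3, item=11
  total=54, j=4, item=1
  total=69, j=5, item=3
  total=129, j=6, item=10

Final answer: 129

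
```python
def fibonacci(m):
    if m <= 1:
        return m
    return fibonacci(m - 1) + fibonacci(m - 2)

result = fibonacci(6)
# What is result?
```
Call trace (a repeated sub-call is expanded the first time; later identical calls just restate its return value):
fibonacci(m=6)
  fibonacci(m=5)
    fibonacci(m=4)
      fibonacci(m=3)
        fibonacci(m=2)
          fibonacci(m=1)
          -> return 1
          fibonacci(m=0)
          -> return 0
        -> return 1
        fibonacci(m=1)
        -> return 1
      -> return 2
      fibonacci(m=2) -> return 1  (same call as traced above)
    -> return 3
    fibonacci(m=3) -> return 2  (same call as traced above)
  -> return 5
  fibonacci(m=4) -> return 3  (same call as traced above)
-> return 8

Final answer: 8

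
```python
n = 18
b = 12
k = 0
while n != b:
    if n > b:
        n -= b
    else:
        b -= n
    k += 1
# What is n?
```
Trace:
  n=18
  n=18, b=12
  n=18, b=12, k=0
  n=6, b=12, k=1
  n=6, b=6, k=2

Final answer: 6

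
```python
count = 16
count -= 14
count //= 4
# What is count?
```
Trace:
  count=16
  count=2
  count=0

Final answer: 0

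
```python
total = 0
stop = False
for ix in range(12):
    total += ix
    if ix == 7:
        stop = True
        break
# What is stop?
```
Trace:
  total=0
  total=0, stop=False
  total=0, stop=False, ix=0
  total=1, stop=False, ix=1
  total=3, stop=False, ix=2
  total=6, stop=False, ix=3
  total=10, stop=False, ix=4
  total=15, stop=False, ix=5
  total=21, stop=False, ix=6
  total=28, stop=True, ix=7

Final answer: True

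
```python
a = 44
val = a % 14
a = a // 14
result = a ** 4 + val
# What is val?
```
Trace:
  a=44
  a=44, val=2
  a=3, val=2
  a=3, val=2, result=83

Final answer: 2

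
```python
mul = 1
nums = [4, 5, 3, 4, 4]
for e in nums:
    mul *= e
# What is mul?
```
Trace:
  mul=1
  mul=4, e=4
  mul=20, e=5
  mul=60, e=3
  mul=240, e=4
  mul=960, e=4

Final answer: 960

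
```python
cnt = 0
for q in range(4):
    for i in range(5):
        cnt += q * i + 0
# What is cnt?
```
Trace:
  cnt=0
  cnt=0, q=0, i=0
  cnt=0, q=0, i=1
  cnt=0, q=0, i=2
  cnt=0, q=0, i=3
  cnt=0, q=0, i=4
  cnt=0, q=1, i=0
  cnt=1, q=1, i=1
  cnt=3, q=1, i=2
  cnt=6, q=1, i=3
  cnt=10, q=1, i=4
  cnt=10, q=2, i=0
  cnt=12, q=2, i=1
  cnt=16, q=2, i=2
  cnt=22, q=2, i=3
  cnt=30, q=2, i=4
  cnt=30, q=3, i=0
  cnt=33, q=3, i=1
  cnt=39, q=3, i=2
  cnt=48, q=3, i=3
  cnt=60, q=3, i=4

Final answer: 60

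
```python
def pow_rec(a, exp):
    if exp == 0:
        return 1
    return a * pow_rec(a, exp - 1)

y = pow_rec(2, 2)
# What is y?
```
Call trace:
pow_rec(a=2, exp=2)
  pow_rec(a=2, exp=1)
    pow_rec(a=2, exp=0)
    -> return 1
  -> return 2
-> return 4

Final answer: 4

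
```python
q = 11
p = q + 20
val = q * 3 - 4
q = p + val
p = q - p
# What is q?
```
Trace:
  q=11
  q=11, p=31
  q=11, p=31, val=29
  q=60, p=31, val=29
  q=60, p=29, val=29

Final answer: 60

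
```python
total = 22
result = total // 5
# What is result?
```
Trace:
  total=22
  total=22, result=4

Final answer: 4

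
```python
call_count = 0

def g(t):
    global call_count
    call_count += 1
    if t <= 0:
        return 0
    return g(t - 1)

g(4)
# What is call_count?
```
Call trace:
g(t=4)
  g(t=3)
    g(t=2)
      g(t=1)
        g(t=0)
        -> return 0
      -> return 0
    -> return 0
  -> return 0
-> return 0

call_count is incremented once per call. g is entered once for each t = 4, 3, 2, 1, 0 (the t <= 0 call returns without recursing), i.e. 4 + 1 calls.
call_count = 5

Final answer: 5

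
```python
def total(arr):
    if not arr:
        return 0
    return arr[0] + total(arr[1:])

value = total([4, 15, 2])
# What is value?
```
Call trace:
total(arr=[4, 15, 2])
  total(arr=[15, 2])
    total(arr=[2])
      total(arr=[])
      -> return 0
    -> return 2
  -> return 17
-> return 21

Final answer: 21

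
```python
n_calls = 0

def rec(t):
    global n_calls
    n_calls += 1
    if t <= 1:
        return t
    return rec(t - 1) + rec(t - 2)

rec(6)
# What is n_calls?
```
Call trace (a repeated sub-call is expanded the first time; later identical calls just restate its return value):
rec(t=6)
  rec(t=5)
    rec(t=4)
      rec(t=3)
        rec(t=2)
          rec(t=1)
          -> return 1
          rec(t=0)
          -> return 0
        -> return 1
        rec(t=1)
        -> return 1
      -> return 2
      rec(t=2) -> return 1  (same call as traced above)
    -> return 3
    rec(t=3) -> return 2  (same call as traced above)
  -> return 5
  rec(t=4) -> return 3  (same call as traced above)
-> return 8

n_calls is incremented once per call, so count the calls in each subtree. Let C(t) = number of calls made by rec(t).
C(0) = C(1) = 1 (base case, no recursion); C(t) = 1 + C(t - 1) + C(t - 2) otherwise.
C(2) = 1 + C(1) + C(0) = 1 + 1 + 1 = 3
C(3) = 1 + C(2) + C(1) = 1 + 3 + 1 = 5
C(4) = 1 + C(3) + C(2) = 1 + 5 + 3 = 9
C(5) = 1 + C(4) + C(3) = 1 + 9 + 5 = 15
C(6) = 1 + C(5) + C(4) = 1 + 15 + 9 = 25
n_calls = C(6) = 25

Final answer: 25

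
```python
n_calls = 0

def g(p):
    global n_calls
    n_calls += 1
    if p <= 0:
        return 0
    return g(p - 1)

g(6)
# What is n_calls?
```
Call trace:
g(p=6)
  g(p=5)
    g(p=4)
      g(p=3)
        g(p=2)
          g(p=1)
            g(p=0)
            -> return 0
          -> return 0
        -> return 0
      -> return 0
    -> return 0
  -> return 0
-> return 0

n_calls is incremented once per call. g is entered once for each p = 6, 5, 4, 3, 2, 1, 0 (the p <= 0 call returns without recursing), i.e. 6 + 1 calls.
n_calls = 7

Final answer: 7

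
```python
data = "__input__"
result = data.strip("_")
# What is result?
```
Trace:
  data='__input__'
  data='__input__', result='input'

Final answer: 'input'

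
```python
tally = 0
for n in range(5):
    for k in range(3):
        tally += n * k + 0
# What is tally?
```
Trace:
  tally=0
  tally=0, n=0, k=0
  tally=0, n=0, k=1
  tally=0, n=0, k=2
  tally=0, n=1, k=0
  tally=1, n=1, k=1
  tally=3, n=1, k=2
  tally=3, n=2, k=0
  tally=5, n=2, k=1
  tally=9, n=2, k=2
  tally=9, n=3, k=0
  tally=12, n=3, k=1
  tally=18, n=3, k=2
  tally=18, n=4, k=0
  tally=22, n=4, k=1
  tally=30, n=4, k=2

Final answer: 30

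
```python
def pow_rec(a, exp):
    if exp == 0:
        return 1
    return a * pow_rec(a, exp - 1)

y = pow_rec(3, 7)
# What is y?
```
Call trace:
pow_rec(a=3, exp=7)
  pow_rec(a=3, exp=6)
    pow_rec(a=3, exp=5)
      pow_rec(a=3, exp=4)
        pow_rec(a=3, exp=3)
          pow_rec(a=3, exp=2)
            pow_rec(a=3, exp=1)
              pow_rec(a=3, exp=0)
              -> return 1
            -> return 3
          -> return 9
        -> return 27
      -> return 81
    -> return 243
  -> return 729
-> return 2187

Final answer: 2187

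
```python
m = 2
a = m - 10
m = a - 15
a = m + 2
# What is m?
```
Trace:
  m=2
  m=2, a=-8
  m=-23, a=-8
  m=-23, a=-21

Final answer: -23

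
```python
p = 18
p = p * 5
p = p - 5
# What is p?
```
Trace:
  p=18
  p=90
  p=85

Final answer: 85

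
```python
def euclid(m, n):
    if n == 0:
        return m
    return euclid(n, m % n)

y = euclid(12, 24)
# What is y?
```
Call trace:
euclid(m=12, n=24)
  euclid(m=24, n=12)
    euclid(m=12, n=0)
    -> return 12
  -> return 12
-> return 12

Final answer: 12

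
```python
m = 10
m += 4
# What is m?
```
Trace:
  m=10
  m=14

Final answer: 14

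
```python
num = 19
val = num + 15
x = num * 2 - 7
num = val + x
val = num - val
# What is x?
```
Trace:
  num=19
  num=19, val=34
  num=19, val=34, x=31
  num=65, val=34, x=31
  num=65, val=31, x=31

Final answer: 31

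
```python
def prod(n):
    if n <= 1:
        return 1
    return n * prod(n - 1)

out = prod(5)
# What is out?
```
Call trace:
prod(n=5)
  prod(n=4)
    prod(n=3)
      prod(n=2)
        prod(n=1)
        -> return 1
      -> return 2
    -> return 6
  -> return 24
-> return 120

Final answer: 120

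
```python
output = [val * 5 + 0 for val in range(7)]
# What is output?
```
Trace:
  val=0
  val=1
  val=2
  val=3
  val=4
  val=5
  val=6
  output=[0, 5, 10, 15, 20, 25, 30]

Final answer: [0, 5, 10, 15, 20, 25, 30]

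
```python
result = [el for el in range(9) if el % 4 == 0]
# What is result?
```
Trace:
  el=0
  el=1
  el=2
  el=3
  el=4
  el=5
  el=6
  el=7
  el=8
  result=[0, 4, 8]

Final answer: [0, 4, 8]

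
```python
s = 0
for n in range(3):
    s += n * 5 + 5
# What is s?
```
Trace:
  s=0
  s=5, n=0
  s=15, n=1
  s=30, n=2

Final answer: 30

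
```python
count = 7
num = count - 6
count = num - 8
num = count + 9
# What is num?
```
Trace:
  count=7
  count=7, num=1
  count=-7, num=1
  count=-7, num=2

Final answer: 2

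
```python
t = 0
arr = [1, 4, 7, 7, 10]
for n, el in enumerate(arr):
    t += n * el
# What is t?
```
Trace:
  t=0
  t=0, n=0, el=1
  t=4, n=1, el=4
  t=18, n=2, el=7
  t=39, n=3, el=7
  t=79, n=4, el=10

Final answer: 79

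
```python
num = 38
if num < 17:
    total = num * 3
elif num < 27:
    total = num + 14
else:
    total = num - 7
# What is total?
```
Trace:
  num=38
  num=38, total=31

Final answer: 31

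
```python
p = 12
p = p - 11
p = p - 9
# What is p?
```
Trace:
  p=12
  p=1
  p=-8

Final answer: -8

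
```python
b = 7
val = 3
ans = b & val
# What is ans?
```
Trace:
  b=7
  b=7, val=3
  b=7, val=3, ans=3

Final answer: 3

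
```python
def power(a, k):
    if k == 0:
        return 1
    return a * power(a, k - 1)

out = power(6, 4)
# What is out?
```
Call trace:
power(a=6, k=4)
  power(a=6, k=3)
    power(a=6, k=2)
      power(a=6, k=1)
        power(a=6, k=0)
        -> return 1
      -> return 6
    -> return 36
  -> return 216
-> return 1296

Final answer: 1296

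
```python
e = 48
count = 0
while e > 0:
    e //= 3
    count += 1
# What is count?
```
Trace:
  e=48
  e=48, count=0
  e=16, count=1
  e=5, count=2
  e=1, count=3
  e=0, count=4

Final answer: 4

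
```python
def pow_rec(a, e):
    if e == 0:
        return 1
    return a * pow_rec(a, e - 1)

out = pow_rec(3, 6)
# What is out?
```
Call trace:
pow_rec(a=3, e=6)
  pow_rec(a=3, e=5)
    pow_rec(a=3, e=4)
      pow_rec(a=3, e=3)
        pow_rec(a=3, e=2)
          pow_rec(a=3, e=1)
            pow_rec(a=3, e=0)
            -> return 1
          -> return 3
        -> return 9
      -> return 27
    -> return 81
  -> return 243
-> return 729

Final answer: 729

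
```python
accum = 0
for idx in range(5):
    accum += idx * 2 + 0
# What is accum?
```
Trace:
  accum=0
  accum=0, idx=0
  accum=2, idx=1
  accum=6, idx=2
  accum=12, idx=3
  accum=20, idx=4

Final answer: 20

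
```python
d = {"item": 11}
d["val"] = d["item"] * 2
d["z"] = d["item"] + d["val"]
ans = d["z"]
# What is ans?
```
Trace:
  d={'item': 11}
  d={'item': 11, 'val': 22}
  d={'item': 11, 'val': 22, 'z': 33}
  d={'item': 11, 'val': 22, 'z': 33}, ans=33

Final answer: 33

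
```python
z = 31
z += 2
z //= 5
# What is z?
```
Trace:
  z=31
  z=33
  z=6

Final answer: 6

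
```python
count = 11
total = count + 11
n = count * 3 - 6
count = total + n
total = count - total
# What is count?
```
Trace:
  count=11
  count=11, total=22
  count=11, total=22, n=27
  count=49, total=22, n=27
  count=49, total=27, n=27

Final answer: 49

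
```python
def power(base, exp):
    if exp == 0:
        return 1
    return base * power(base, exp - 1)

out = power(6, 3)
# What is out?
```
Call trace:
power(base=6, exp=3)
  power(base=6, exp=2)
    power(base=6, exp=1)
      power(base=6, exp=0)
      -> return 1
    -> return 6
  -> return 36
-> return 216

Final answer: 216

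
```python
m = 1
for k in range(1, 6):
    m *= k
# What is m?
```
Trace:
  m=1
  m=1, k=1
  m=2, k=2
  m=6, k=3
  m=24, k=4
  m=120, k=5

Final answer: 120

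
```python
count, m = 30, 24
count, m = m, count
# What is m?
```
Trace:
  count=30, m=24
  count=24, m=30

Final answer: 30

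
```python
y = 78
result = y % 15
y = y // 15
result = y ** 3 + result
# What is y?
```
Trace:
  y=78
  y=78, result=3
  y=5, result=3
  y=5, result=128

Final answer: 5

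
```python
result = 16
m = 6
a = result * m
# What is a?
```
Trace:
  result=16
  result=16, m=6
  result=16, m=6, a=96

Final answer: 96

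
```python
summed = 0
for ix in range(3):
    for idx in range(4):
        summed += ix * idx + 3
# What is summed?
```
Trace:
  summed=0
  summed=3, ix=0, idx=0
  summed=6, ix=0, idx=1
  summed=9, ix=0, idx=2
  summed=12, ix=0, idx=3
  summed=15, ix=1, idx=0
  summed=19, ix=1, idx=1
  summed=24, ix=1, idx=2
  summed=30, ix=1, idx=3
  summed=33, ix=2, idx=0
  summed=38, ix=2, idx=1
  summed=45, ix=2, idx=2
  summed=54, ix=2, idx=3

Final answer: 54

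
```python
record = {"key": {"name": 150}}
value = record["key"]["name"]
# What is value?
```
Trace:
  record={'key': {'name': 150}}
  record={'key': {'name': 150}}, value=150

Final answer: 150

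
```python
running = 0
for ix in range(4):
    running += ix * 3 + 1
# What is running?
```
Trace:
  running=0
  running=1, ix=0
  running=5, ix=1
  running=12, ix=2
  running=22, ix=3

Final answer: 22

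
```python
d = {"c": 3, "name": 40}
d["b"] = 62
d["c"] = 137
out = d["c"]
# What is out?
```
Trace:
  d={'c': 3, 'name': 40}
  d={'c': 3, 'name': 40, 'b': 62}
  d={'c': 137, 'name': 40, 'b': 62}
  d={'c': 137, 'name': 40, 'b': 62}, out=137

Final answer: 137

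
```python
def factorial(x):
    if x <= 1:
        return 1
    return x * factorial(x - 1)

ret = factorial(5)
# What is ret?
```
Call trace:
factorial(x=5)
  factorial(x=4)
    factorial(x=3)
      factorial(x=2)
        factorial(x=1)
        -> return 1
      -> return 2
    -> return 6
  -> return 24
-> return 120

Final answer: 120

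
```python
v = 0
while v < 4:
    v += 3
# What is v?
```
Trace:
  v=0
  v=3
  v=6

Final answer: 6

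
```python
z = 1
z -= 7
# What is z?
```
Trace:
  z=1
  z=-6

Final answer: -6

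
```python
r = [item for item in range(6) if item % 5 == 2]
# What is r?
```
Trace:
  item=0
  item=1
  item=2
  item=3
  item=4
  item=5
  r=[2]

Final answer: [2]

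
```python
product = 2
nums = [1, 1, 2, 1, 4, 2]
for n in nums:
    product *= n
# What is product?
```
Trace:
  product=2
  product=2, n=1
  product=2, n=1
  product=4, n=2
  product=4, n=1
  product=16, n=4
  product=32, n=2

Final answer: 32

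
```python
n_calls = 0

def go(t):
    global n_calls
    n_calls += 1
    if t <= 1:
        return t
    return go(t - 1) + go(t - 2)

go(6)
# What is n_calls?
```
Call trace (a repeated sub-call is expanded the first time; later identical calls just restate its return value):
go(t=6)
  go(t=5)
    go(t=4)
      go(t=3)
        go(t=2)
          go(t=1)
          -> return 1
          go(t=0)
          -> return 0
        -> return 1
        go(t=1)
        -> return 1
      -> return 2
      go(t=2) -> return 1  (same call as traced above)
    -> return 3
    go(t=3) -> return 2  (same call as traced above)
  -> return 5
  go(t=4) -> return 3  (same call as traced above)
-> return 8

n_calls is incremented once per call, so count the calls in each subtree. Let C(t) = number of calls made by go(t).
C(0) = C(1) = 1 (base case, no recursion); C(t) = 1 + C(t - 1) + C(t - 2) otherwise.
C(2) = 1 + C(1) + C(0) = 1 + 1 + 1 = 3
C(3) = 1 + C(2) + C(1) = 1 + 3 + 1 = 5
C(4) = 1 + C(3) + C(2) = 1 + 5 + 3 = 9
C(5) = 1 + C(4) + C(3) = 1 + 9 + 5 = 15
C(6) = 1 + C(5) + C(4) = 1 + 15 + 9 = 25
n_calls = C(6) = 25

Final answer: 25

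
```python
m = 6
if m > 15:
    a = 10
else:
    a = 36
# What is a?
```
Trace:
  m=6
  m=6, a=36

Final answer: 36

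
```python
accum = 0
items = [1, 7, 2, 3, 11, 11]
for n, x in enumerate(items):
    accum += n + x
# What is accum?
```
Trace:
  accum=0
  accum=1, n=0, x=1
  accum=9, n=1, x=7
  accum=13, n=2, x=2
  accum=19, n=3, x=3
  accum=34, n=4, x=11
  accum=50, n=5, x=11

Final answer: 50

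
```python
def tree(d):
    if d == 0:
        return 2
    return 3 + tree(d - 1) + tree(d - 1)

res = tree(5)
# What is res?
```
Call trace (a repeated sub-call is expanded the first time; later identical calls just restate its return value):
tree(d=5)
  tree(d=4)
    tree(d=3)
      tree(d=2)
        tree(d=1)
          tree(d=0)
          -> return 2
          tree(d=0)
          -> return 2
        -> return 7
        tree(d=1) -> return 7  (same call as traced above)
      -> return 17
      tree(d=2) -> return 17  (same call as traced above)
    -> return 37
    tree(d=3) -> return 37  (same call as traced above)
  -> return 77
  tree(d=4) -> return 77  (same call as traced above)
-> return 157

Final answer: 157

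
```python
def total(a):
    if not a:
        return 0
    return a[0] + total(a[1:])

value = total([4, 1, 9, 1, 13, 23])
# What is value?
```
Call trace:
total(a=[4, 1, 9, 1, 13, 23])
  total(a=[1, 9, 1, 13, 23])
    total(a=[9, 1, 13, 23])
      total(a=[1, 13, 23])
        total(a=[13, 23])
          total(a=[23])
            total(a=[])
            -> return 0
          -> return 23
        -> return 36
      -> return 37
    -> return 46
  -> return 47
-> return 51

Final answer: 51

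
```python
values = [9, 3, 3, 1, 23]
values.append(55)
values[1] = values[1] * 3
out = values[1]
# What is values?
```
Trace:
  values=[9, 3, 3, 1, 23]
  values=[9, 3, 3, 1, 23, 55]
  values=[9, 9, 3, 1, 23, 55]
  values=[9, 9, 3, 1, 23, 55], out=9

Final answer: [9, 9, 3, 1, 23, 55]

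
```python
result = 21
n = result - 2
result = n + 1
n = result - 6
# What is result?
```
Trace:
  result=21
  result=21, n=19
  result=20, n=19
  result=20, n=14

Final answer: 20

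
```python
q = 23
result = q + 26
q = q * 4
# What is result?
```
Trace:
  q=23
  q=23, result=49
  q=92, result=49

Final answer: 49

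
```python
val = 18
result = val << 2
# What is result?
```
Trace:
  val=18
  val=18, result=72

Final answer: 72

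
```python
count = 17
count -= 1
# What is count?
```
Trace:
  count=17
  count=16

Final answer: 16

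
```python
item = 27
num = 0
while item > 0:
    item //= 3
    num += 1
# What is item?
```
Trace:
  item=27
  item=27, num=0
  item=9, num=1
  item=3, num=2
  item=1, num=3
  item=0, num=4

Final answer: 0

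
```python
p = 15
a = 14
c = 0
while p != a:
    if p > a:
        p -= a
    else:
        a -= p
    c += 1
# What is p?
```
Trace:
  p=15
  p=15, a=14
  p=15, a=14, c=0
  p=1, a=14, c=1
  p=1, a=13, c=2
  p=1, a=12, c=3
  p=1, a=11, c=4
  p=1, a=10, c=5
  p=1, a=9, c=6
  p=1, a=8, c=7
  p=1, a=7, c=8
  p=1, a=6, c=9
  p=1, a=5, c=10
  p=1, a=4, c=11
  p=1, a=3, c=12
  p=1, a=2, c=13
  p=1, a=1, c=14

Final answer: 1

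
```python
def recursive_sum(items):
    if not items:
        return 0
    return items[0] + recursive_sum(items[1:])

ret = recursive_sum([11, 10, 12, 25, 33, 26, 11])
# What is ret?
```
Call trace:
recursive_sum(items=[11, 10, 12, 25, 33, 26, 11])
  recursive_sum(items=[10, 12, 25, 33, 26, 11])
    recursive_sum(items=[12, 25, 33, 26, 11])
      recursive_sum(items=[25, 33, 26, 11])
        recursive_sum(items=[33, 26, 11])
          recursive_sum(items=[26, 11])
            recursive_sum(items=[11])
              recursive_sum(items=[])
              -> return 0
            -> return 11
          -> return 37
        -> return 70
      -> return 95
    -> return 107
  -> return 117
-> return 128

Final answer: 128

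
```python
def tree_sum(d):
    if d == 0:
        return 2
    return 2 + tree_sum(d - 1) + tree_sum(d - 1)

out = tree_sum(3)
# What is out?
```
Call trace (a repeated sub-call is expanded the first time; later identical calls just restate its return value):
tree_sum(d=3)
  tree_sum(d=2)
    tree_sum(d=1)
      tree_sum(d=0)
      -> return 2
      tree_sum(d=0)
      -> return 2
    -> return 6
    tree_sum(d=1) -> return 6  (same call as traced above)
  -> return 14
  tree_sum(d=2) -> return 14  (same call as traced above)
-> return 30

Final answer: 30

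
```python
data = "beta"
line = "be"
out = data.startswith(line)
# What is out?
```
Trace:
  data='beta'
  data='beta', line='be'
  data='beta', line='be', out=True

Final answer: True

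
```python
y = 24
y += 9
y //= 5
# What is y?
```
Trace:
  y=24
  y=33
  y=6

Final answer: 6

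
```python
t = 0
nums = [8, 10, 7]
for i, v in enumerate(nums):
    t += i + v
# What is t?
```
Trace:
  t=0
  t=8, i=0, v=8
  t=19, i=1, v=10
  t=28, i=2, v=7

Final answer: 28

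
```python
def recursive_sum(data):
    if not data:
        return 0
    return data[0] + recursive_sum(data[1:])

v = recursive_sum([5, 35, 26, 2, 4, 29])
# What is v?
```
Call trace:
recursive_sum(data=[5, 35, 26, 2, 4, 29])
  recursive_sum(data=[35, 26, 2, 4, 29])
    recursive_sum(data=[26, 2, 4, 29])
      recursive_sum(data=[2, 4, 29])
        recursive_sum(data=[4, 29])
          recursive_sum(data=[29])
            recursive_sum(data=[])
            -> return 0
          -> return 29
        -> return 33
      -> return 35
    -> return 61
  -> return 96
-> return 101

Final answer: 101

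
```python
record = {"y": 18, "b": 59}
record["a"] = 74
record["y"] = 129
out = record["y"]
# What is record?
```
Trace:
  record={'y': 18, 'b': 59}
  record={'y': 18, 'b': 59, 'a': 74}
  record={'y': 129, 'b': 59, 'a': 74}
  record={'y': 129, 'b': 59, 'a': 74}, out=129

Final answer: {'y': 129, 'b': 59, 'a': 74}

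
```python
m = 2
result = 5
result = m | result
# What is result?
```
Trace:
  m=2
  m=2, result=5
  m=2, result=7

Final answer: 7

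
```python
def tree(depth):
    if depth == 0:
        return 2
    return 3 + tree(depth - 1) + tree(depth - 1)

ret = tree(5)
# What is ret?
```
Call trace (a repeated sub-call is expanded the first time; later identical calls just restate its return value):
tree(depth=5)
  tree(depth=4)
    tree(depth=3)
      tree(depth=2)
        tree(depth=1)
          tree(depth=0)
          -> return 2
          tree(depth=0)
          -> return 2
        -> return 7
        tree(depth=1) -> return 7  (same call as traced above)
      -> return 17
      tree(depth=2) -> return 17  (same call as traced above)
    -> return 37
    tree(depth=3) -> return 37  (same call as traced above)
  -> return 77
  tree(depth=4) -> return 77  (same call as traced above)
-> return 157

Final answer: 157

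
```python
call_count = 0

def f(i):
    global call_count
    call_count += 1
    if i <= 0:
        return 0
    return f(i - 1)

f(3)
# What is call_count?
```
Call trace:
f(i=3)
  f(i=2)
    f(i=1)
      f(i=0)
      -> return 0
    -> return 0
  -> return 0
-> return 0

call_count is incremented once per call. f is entered once for each i = 3, 2, 1, 0 (the i <= 0 call returns without recursing), i.e. 3 + 1 calls.
call_count = 4

Final answer: 4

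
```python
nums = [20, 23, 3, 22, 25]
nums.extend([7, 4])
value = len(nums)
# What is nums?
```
Trace:
  nums=[20, 23, 3, 22, 25]
  nums=[20, 23, 3, 22, 25, 7, 4]
  nums=[20, 23, 3, 22, 25, 7, 4], value=7

Final answer: [20, 23, 3, 22, 25, 7, 4]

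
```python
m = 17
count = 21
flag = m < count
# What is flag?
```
Trace:
  m=17
  m=17, count=21
  m=17, count=21, flag=True

Final answer: True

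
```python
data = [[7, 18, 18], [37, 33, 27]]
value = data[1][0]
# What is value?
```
Trace:
  data=[[7, 18, 18], [37, 33, 27]]
  data=[[7, 18, 18], [37, 33, 27]], value=37

Final answer: 37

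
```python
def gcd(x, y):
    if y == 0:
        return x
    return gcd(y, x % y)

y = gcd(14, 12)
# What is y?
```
Call trace:
gcd(x=14, y=12)
  gcd(x=12, y=2)
    gcd(x=2, y=0)
    -> return 2
  -> return 2
-> return 2

Final answer: 2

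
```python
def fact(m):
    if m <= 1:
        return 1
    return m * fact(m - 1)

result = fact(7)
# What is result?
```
Call trace:
fact(m=7)
  fact(m=6)
    fact(m=5)
      fact(m=4)
        fact(m=3)
          fact(m=2)
            fact(m=1)
            -> return 1
          -> return 2
        -> return 6
      -> return 24
    -> return 120
  -> return 720
-> return 5040

Final answer: 5040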